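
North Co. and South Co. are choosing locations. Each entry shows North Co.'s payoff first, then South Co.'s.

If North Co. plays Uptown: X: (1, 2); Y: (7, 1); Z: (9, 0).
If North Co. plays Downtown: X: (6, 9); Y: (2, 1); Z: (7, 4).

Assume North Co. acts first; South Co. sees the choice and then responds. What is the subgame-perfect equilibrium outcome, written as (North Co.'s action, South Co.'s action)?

(Downtown, X)

Solve by backward induction (North Co. leads).
- Uptown: BR = X, leader payoff 1.
- Downtown: BR = X, leader payoff 6.
North Co.'s induced payoffs are 1, 6, so North Co. commits to Downtown. Subgame-perfect outcome: (Downtown, X) with payoffs (6, 9).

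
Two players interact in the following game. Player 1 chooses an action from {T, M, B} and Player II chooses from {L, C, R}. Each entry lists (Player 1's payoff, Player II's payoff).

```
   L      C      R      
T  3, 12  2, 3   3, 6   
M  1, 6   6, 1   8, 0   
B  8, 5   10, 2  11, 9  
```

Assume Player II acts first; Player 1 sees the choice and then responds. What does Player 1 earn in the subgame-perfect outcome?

Solve by backward induction (Player II leads).
- L: Player 1 compares 3, 1, 8 and picks B; Player II would get 5.
- C: Player 1 compares 2, 6, 10 and picks B; Player II would get 2.
- R: Player 1 compares 3, 8, 11 and picks B; Player II would get 9.
Maximizing over 5, 2, 9, Player II chooses R. Subgame-perfect outcome: (B, R) with payoffs (11, 9).

11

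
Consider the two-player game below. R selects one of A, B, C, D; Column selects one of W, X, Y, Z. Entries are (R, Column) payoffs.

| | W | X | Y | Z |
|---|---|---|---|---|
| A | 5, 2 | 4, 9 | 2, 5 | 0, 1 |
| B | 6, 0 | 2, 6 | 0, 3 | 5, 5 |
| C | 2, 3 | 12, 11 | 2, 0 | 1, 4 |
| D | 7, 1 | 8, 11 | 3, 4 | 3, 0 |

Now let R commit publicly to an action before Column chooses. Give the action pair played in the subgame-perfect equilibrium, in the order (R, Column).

(C, X)

Solve by backward induction (R leads).
- A: BR = X, leader payoff 4.
- B: BR = X, leader payoff 2.
- C: BR = X, leader payoff 12.
- D: BR = X, leader payoff 8.
Among 4, 2, 12, 8, the best is 12 at C. Subgame-perfect outcome: (C, X) with payoffs (12, 11).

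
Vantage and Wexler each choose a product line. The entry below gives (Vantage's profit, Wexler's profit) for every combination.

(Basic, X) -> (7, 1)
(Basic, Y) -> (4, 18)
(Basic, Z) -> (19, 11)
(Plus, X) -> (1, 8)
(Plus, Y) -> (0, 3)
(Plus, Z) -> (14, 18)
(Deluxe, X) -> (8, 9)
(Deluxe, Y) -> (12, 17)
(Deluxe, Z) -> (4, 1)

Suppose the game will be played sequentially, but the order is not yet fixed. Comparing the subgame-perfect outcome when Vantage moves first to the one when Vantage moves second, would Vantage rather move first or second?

If Vantage leads: Wexler's best replies are Basic→Y, Plus→Z, Deluxe→Y; Vantage's induced payoffs 4, 14, 12; outcome (Plus, Z), payoffs (14, 18).
If Wexler leads: Vantage's best replies are X→Deluxe, Y→Deluxe, Z→Basic; Wexler's induced payoffs 9, 17, 11; outcome (Deluxe, Y), payoffs (12, 17).
Vantage gets 14 moving first and 12 moving second, so Vantage prefers to move first.

first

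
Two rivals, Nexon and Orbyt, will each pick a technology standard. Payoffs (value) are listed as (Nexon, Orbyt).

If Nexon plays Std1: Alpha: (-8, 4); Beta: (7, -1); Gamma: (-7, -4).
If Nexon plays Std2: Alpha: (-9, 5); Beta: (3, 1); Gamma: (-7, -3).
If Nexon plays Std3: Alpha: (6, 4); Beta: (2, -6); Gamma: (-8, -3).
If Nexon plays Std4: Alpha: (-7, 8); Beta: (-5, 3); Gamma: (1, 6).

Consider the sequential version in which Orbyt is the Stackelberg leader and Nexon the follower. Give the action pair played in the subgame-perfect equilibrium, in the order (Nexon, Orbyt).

Work backward from Nexon's decision.
- Alpha: BR = Std3, leader payoff 4.
- Beta: BR = Std1, leader payoff -1.
- Gamma: BR = Std4, leader payoff 6.
Maximizing over 4, -1, 6, Orbyt chooses Gamma. Subgame-perfect outcome: (Std4, Gamma) with payoffs (1, 6).

(Std4, Gamma)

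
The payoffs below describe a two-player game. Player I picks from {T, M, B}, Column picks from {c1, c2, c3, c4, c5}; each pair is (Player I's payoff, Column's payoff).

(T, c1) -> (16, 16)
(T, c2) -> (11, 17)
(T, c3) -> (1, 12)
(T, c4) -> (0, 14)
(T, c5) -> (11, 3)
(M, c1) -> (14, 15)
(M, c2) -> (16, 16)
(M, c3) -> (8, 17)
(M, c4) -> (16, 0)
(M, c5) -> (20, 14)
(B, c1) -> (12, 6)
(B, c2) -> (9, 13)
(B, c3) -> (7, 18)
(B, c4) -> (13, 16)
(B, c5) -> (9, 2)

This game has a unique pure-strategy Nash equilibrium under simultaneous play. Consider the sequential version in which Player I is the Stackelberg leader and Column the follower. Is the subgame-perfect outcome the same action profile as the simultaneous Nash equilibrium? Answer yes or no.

Backward induction with Player I moving first.
- T: BR = c2, leader payoff 11.
- M: BR = c3, leader payoff 8.
- B: BR = c3, leader payoff 7.
Among 11, 8, 7, the best is 11 at T. Subgame-perfect outcome: (T, c2) with payoffs (11, 17).
For the simultaneous game, intersect best replies.
Player I's best replies: c1→T; c2→M; c3→M; c4→M; c5→M.
Column's best replies: T→c2; M→c3; B→c3.
The unique mutual best reply is (M, c3), giving (8, 17).
Sequential outcome (T, c2) differs from the Nash profile (M, c3).

no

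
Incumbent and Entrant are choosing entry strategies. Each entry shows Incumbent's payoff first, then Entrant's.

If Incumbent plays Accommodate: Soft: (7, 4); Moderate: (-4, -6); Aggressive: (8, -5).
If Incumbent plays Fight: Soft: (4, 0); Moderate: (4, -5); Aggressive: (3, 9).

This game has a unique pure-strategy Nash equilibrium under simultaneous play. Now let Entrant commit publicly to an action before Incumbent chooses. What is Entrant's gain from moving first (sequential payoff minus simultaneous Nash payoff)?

0

Solve by backward induction (Entrant leads).
- Soft: BR = Accommodate, leader payoff 4.
- Moderate: BR = Fight, leader payoff -5.
- Aggressive: BR = Accommodate, leader payoff -5.
Entrant's induced payoffs are 4, -5, -5, so Entrant commits to Soft. Subgame-perfect outcome: (Accommodate, Soft) with payoffs (7, 4).
For the simultaneous game, intersect best replies.
Incumbent's best replies: Soft→Accommodate; Moderate→Fight; Aggressive→Accommodate.
Entrant's best replies: Accommodate→Soft; Fight→Aggressive.
The unique mutual best reply is (Accommodate, Soft), giving (7, 4).
Entrant's commitment gain: 4 − 4 = 0.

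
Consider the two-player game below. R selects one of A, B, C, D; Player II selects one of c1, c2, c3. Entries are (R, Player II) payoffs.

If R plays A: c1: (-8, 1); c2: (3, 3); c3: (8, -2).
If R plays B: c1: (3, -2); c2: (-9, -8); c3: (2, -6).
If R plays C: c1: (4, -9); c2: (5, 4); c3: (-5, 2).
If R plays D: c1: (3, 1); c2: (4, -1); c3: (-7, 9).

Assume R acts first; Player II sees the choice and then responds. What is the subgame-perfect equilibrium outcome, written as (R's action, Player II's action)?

Work backward from Player II's decision.
- A: BR = c2, leader payoff 3.
- B: BR = c1, leader payoff 3.
- C: BR = c2, leader payoff 5.
- D: BR = c3, leader payoff -7.
R's induced payoffs are 3, 3, 5, -7, so R commits to C. Subgame-perfect outcome: (C, c2) with payoffs (5, 4).

(C, c2)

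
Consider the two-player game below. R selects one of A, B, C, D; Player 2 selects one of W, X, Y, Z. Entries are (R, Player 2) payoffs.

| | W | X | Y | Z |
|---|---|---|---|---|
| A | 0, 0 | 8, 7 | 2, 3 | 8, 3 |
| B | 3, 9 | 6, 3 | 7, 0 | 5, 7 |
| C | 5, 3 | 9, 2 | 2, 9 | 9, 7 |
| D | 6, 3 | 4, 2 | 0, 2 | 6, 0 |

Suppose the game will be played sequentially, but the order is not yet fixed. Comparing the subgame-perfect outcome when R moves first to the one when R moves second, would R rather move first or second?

second

If R leads: Player 2's best replies are A→X, B→W, C→Y, D→W; R's induced payoffs 8, 3, 2, 6; outcome (A, X), payoffs (8, 7).
If Player 2 leads: R's best replies are W→D, X→C, Y→B, Z→C; Player 2's induced payoffs 3, 2, 0, 7; outcome (C, Z), payoffs (9, 7).
R gets 8 moving first and 9 moving second, so R prefers to move second.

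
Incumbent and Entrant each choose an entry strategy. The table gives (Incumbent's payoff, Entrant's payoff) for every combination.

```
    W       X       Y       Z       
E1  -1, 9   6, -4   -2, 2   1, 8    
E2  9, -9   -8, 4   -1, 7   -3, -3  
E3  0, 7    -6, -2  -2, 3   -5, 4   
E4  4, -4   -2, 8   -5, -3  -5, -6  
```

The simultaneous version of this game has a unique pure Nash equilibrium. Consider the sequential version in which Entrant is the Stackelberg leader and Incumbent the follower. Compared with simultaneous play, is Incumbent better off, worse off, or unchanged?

Solve by backward induction (Entrant leads).
- W: BR = E2, leader payoff -9.
- X: BR = E1, leader payoff -4.
- Y: BR = E2, leader payoff 7.
- Z: BR = E1, leader payoff 8.
Maximizing over -9, -4, 7, 8, Entrant chooses Z. Subgame-perfect outcome: (E1, Z) with payoffs (1, 8).
Now find the simultaneous Nash equilibrium.
Incumbent's best replies: W→E2; X→E1; Y→E2; Z→E1.
Entrant's best replies: E1→W; E2→Y; E3→W; E4→X.
The unique mutual best reply is (E2, Y), giving (-1, 7).
Incumbent earns 1 sequentially versus -1 at the Nash outcome: better off.

better off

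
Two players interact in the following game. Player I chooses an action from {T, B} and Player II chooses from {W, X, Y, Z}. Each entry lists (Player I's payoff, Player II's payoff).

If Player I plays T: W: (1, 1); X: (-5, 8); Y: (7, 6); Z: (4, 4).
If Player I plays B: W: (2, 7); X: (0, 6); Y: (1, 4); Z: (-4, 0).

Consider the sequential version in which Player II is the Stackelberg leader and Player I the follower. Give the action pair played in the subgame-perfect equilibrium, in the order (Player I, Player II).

Player I best-responds to each possible Player II move:
- W → Player I plays B (best of 1, 2); Player II gets 7.
- X → Player I plays B (best of -5, 0); Player II gets 6.
- Y → Player I plays T (best of 7, 1); Player II gets 6.
- Z → Player I plays T (best of 4, -4); Player II gets 4.
Among 7, 6, 6, 4, the best is 7 at W. Subgame-perfect outcome: (B, W) with payoffs (2, 7).

(B, W)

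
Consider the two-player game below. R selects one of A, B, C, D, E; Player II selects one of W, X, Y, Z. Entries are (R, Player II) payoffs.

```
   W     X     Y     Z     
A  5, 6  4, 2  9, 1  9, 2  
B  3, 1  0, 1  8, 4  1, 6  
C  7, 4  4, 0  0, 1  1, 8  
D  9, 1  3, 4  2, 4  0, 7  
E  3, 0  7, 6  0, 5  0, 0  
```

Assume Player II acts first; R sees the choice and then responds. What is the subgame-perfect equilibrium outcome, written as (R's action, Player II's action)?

(E, X)

Backward induction with Player II moving first.
- W → R plays D (best of 5, 3, 7, 9, 3); Player II gets 1.
- X → R plays E (best of 4, 0, 4, 3, 7); Player II gets 6.
- Y → R plays A (best of 9, 8, 0, 2, 0); Player II gets 1.
- Z → R plays A (best of 9, 1, 1, 0, 0); Player II gets 2.
Maximizing over 1, 6, 1, 2, Player II chooses X. Subgame-perfect outcome: (E, X) with payoffs (7, 6).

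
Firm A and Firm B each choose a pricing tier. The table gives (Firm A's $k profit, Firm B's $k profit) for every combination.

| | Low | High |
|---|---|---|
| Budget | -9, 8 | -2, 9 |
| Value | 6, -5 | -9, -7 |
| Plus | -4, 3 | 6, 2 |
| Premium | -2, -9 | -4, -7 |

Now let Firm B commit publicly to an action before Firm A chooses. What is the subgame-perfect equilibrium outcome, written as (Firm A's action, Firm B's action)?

(Plus, High)

Solve by backward induction (Firm B leads).
- Low → Firm A plays Value (best of -9, 6, -4, -2); Firm B gets -5.
- High → Firm A plays Plus (best of -2, -9, 6, -4); Firm B gets 2.
Maximizing over -5, 2, Firm B chooses High. Subgame-perfect outcome: (Plus, High) with payoffs (6, 2).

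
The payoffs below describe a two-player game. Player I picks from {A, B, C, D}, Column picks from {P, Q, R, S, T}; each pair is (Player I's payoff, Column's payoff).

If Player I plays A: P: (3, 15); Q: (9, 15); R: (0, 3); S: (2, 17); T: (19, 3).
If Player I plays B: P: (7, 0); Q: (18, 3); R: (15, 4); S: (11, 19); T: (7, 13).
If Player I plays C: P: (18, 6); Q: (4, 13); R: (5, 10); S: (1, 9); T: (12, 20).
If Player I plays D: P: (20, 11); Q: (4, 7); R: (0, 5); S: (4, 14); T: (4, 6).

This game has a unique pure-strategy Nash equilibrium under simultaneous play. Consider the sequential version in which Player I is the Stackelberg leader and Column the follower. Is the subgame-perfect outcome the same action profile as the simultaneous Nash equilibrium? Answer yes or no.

Column best-responds to each possible Player I move:
- A: BR = S, leader payoff 2.
- B: BR = S, leader payoff 11.
- C: BR = T, leader payoff 12.
- D: BR = S, leader payoff 4.
Among 2, 11, 12, 4, the best is 12 at C. Subgame-perfect outcome: (C, T) with payoffs (12, 20).
Now find the simultaneous Nash equilibrium.
Player I's best replies: P→D; Q→B; R→B; S→B; T→A.
Column's best replies: A→S; B→S; C→T; D→S.
The unique mutual best reply is (B, S), giving (11, 19).
Sequential outcome (C, T) differs from the Nash profile (B, S).

no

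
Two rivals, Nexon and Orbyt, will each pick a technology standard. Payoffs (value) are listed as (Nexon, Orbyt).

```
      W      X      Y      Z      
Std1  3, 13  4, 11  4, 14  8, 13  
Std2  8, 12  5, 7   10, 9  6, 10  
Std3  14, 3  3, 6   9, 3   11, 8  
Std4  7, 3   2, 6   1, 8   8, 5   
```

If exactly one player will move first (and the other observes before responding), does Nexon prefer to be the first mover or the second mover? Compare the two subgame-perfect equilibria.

If Nexon leads: Orbyt's best replies are Std1→Y, Std2→W, Std3→Z, Std4→Y; Nexon's induced payoffs 4, 8, 11, 1; outcome (Std3, Z), payoffs (11, 8).
If Orbyt leads: Nexon's best replies are W→Std3, X→Std2, Y→Std2, Z→Std3; Orbyt's induced payoffs 3, 7, 9, 8; outcome (Std2, Y), payoffs (10, 9).
Nexon gets 11 moving first and 10 moving second, so Nexon prefers to move first.

first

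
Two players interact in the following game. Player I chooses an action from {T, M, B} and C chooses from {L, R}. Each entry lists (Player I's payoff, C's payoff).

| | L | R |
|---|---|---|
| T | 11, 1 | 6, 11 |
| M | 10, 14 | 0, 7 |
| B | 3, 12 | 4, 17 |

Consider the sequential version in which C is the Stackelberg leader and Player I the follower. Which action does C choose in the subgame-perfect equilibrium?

R

Work backward from Player I's decision.
- L: BR = T, leader payoff 1.
- R: BR = T, leader payoff 11.
Among 1, 11, the best is 11 at R. Subgame-perfect outcome: (T, R) with payoffs (6, 11).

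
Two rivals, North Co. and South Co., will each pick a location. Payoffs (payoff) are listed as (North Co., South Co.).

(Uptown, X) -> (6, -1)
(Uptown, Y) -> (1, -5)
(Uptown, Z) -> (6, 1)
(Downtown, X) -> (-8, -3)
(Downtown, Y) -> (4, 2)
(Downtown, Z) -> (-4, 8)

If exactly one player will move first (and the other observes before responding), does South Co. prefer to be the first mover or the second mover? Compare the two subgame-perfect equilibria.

If North Co. leads: South Co.'s best replies are Uptown→Z, Downtown→Z; North Co.'s induced payoffs 6, -4; outcome (Uptown, Z), payoffs (6, 1).
If South Co. leads: North Co.'s best replies are X→Uptown, Y→Downtown, Z→Uptown; South Co.'s induced payoffs -1, 2, 1; outcome (Downtown, Y), payoffs (4, 2).
South Co. gets 2 moving first and 1 moving second, so South Co. prefers to move first.

first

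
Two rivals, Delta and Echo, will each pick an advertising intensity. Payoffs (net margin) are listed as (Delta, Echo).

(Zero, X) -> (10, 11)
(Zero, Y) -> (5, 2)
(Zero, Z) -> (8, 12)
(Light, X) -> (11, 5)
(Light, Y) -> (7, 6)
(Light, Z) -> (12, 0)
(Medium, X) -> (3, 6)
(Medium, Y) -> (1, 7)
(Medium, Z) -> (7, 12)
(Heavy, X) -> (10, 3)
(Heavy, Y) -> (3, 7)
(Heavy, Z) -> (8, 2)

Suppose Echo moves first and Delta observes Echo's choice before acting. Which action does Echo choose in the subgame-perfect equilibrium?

Backward induction with Echo moving first.
- X: BR = Light, leader payoff 5.
- Y: BR = Light, leader payoff 6.
- Z: BR = Light, leader payoff 0.
Among 5, 6, 0, the best is 6 at Y. Subgame-perfect outcome: (Light, Y) with payoffs (7, 6).

Y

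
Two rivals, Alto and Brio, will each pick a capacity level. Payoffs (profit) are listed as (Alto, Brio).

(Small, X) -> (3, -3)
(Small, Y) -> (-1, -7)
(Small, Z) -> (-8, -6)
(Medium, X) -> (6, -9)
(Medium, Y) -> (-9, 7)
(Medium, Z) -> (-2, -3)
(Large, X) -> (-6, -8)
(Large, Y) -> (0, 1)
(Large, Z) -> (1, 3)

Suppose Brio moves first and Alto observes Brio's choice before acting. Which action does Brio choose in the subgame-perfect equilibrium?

Z

Work backward from Alto's decision.
- X → Alto plays Medium (best of 3, 6, -6); Brio gets -9.
- Y → Alto plays Large (best of -1, -9, 0); Brio gets 1.
- Z → Alto plays Large (best of -8, -2, 1); Brio gets 3.
Maximizing over -9, 1, 3, Brio chooses Z. Subgame-perfect outcome: (Large, Z) with payoffs (1, 3).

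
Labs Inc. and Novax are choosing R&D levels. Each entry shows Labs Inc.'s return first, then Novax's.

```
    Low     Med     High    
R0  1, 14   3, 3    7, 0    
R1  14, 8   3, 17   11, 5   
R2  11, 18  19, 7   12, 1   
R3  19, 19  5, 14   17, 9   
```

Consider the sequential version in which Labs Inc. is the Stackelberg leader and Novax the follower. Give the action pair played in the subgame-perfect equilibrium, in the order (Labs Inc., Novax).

(R3, Low)

Work backward from Novax's decision.
- R0 → Novax plays Low (best of 14, 3, 0); Labs Inc. gets 1.
- R1 → Novax plays Med (best of 8, 17, 5); Labs Inc. gets 3.
- R2 → Novax plays Low (best of 18, 7, 1); Labs Inc. gets 11.
- R3 → Novax plays Low (best of 19, 14, 9); Labs Inc. gets 19.
Maximizing over 1, 3, 11, 19, Labs Inc. chooses R3. Subgame-perfect outcome: (R3, Low) with payoffs (19, 19).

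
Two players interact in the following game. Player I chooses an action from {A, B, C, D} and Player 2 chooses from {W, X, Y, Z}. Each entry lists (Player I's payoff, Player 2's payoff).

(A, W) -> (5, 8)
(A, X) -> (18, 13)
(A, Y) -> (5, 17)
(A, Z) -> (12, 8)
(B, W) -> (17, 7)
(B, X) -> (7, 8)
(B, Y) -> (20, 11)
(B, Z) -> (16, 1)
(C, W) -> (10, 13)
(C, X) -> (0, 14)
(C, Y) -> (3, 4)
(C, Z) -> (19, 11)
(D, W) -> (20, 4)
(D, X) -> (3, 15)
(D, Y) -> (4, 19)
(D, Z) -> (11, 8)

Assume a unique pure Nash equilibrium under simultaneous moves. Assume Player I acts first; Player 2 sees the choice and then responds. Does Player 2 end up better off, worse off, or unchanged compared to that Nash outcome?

Work backward from Player 2's decision.
- A → Player 2 plays Y (best of 8, 13, 17, 8); Player I gets 5.
- B → Player 2 plays Y (best of 7, 8, 11, 1); Player I gets 20.
- C → Player 2 plays X (best of 13, 14, 4, 11); Player I gets 0.
- D → Player 2 plays Y (best of 4, 15, 19, 8); Player I gets 4.
Maximizing over 5, 20, 0, 4, Player I chooses B. Subgame-perfect outcome: (B, Y) with payoffs (20, 11).
Now find the simultaneous Nash equilibrium.
Player I's best replies: W→D; X→A; Y→B; Z→C.
Player 2's best replies: A→Y; B→Y; C→X; D→Y.
Only (B, Y) has each player best-responding; Nash payoffs (20, 11).
Player 2 earns 11 sequentially versus 11 at the Nash outcome: unchanged.

unchanged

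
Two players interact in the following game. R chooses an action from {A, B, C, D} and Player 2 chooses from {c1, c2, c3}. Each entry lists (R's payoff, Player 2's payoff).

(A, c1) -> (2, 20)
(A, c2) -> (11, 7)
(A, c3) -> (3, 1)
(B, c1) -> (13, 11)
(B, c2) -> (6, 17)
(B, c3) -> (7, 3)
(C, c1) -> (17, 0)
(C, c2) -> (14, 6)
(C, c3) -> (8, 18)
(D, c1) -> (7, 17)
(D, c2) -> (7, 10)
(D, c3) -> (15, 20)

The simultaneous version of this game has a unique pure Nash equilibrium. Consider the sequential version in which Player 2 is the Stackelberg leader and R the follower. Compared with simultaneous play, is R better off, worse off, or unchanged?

Backward induction with Player 2 moving first.
- c1 → R plays C (best of 2, 13, 17, 7); Player 2 gets 0.
- c2 → R plays C (best of 11, 6, 14, 7); Player 2 gets 6.
- c3 → R plays D (best of 3, 7, 8, 15); Player 2 gets 20.
Player 2's induced payoffs are 0, 6, 20, so Player 2 commits to c3. Subgame-perfect outcome: (D, c3) with payoffs (15, 20).
Now find the simultaneous Nash equilibrium.
R's best replies: c1→C; c2→C; c3→D.
Player 2's best replies: A→c1; B→c2; C→c3; D→c3.
Only (D, c3) has each player best-responding; Nash payoffs (15, 20).
R earns 15 sequentially versus 15 at the Nash outcome: unchanged.

unchanged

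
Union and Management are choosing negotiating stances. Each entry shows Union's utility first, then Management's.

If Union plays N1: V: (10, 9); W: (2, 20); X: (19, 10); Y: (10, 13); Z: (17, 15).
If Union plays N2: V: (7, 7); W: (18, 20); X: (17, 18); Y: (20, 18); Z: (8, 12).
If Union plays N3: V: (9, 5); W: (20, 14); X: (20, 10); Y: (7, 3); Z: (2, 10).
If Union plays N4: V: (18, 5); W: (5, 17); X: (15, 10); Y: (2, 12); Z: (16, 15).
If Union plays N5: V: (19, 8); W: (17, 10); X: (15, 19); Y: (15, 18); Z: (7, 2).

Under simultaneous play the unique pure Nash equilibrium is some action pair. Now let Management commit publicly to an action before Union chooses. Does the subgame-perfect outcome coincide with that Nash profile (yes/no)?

Solve by backward induction (Management leads).
- V: Union compares 10, 7, 9, 18, 19 and picks N5; Management would get 8.
- W: Union compares 2, 18, 20, 5, 17 and picks N3; Management would get 14.
- X: Union compares 19, 17, 20, 15, 15 and picks N3; Management would get 10.
- Y: Union compares 10, 20, 7, 2, 15 and picks N2; Management would get 18.
- Z: Union compares 17, 8, 2, 16, 7 and picks N1; Management would get 15.
Maximizing over 8, 14, 10, 18, 15, Management chooses Y. Subgame-perfect outcome: (N2, Y) with payoffs (20, 18).
For the simultaneous game, intersect best replies.
Union's best replies: V→N5; W→N3; X→N3; Y→N2; Z→N1.
Management's best replies: N1→W; N2→W; N3→W; N4→W; N5→X.
Only (N3, W) has each player best-responding; Nash payoffs (20, 14).
Sequential outcome (N2, Y) differs from the Nash profile (N3, W).

no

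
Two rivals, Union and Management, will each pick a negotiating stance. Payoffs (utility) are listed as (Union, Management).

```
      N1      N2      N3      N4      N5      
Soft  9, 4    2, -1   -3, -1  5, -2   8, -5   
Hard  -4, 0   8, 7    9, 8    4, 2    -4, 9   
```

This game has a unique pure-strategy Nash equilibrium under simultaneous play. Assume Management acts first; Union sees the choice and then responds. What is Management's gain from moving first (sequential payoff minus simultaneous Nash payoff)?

4

Backward induction with Management moving first.
- N1: Union compares 9, -4 and picks Soft; Management would get 4.
- N2: Union compares 2, 8 and picks Hard; Management would get 7.
- N3: Union compares -3, 9 and picks Hard; Management would get 8.
- N4: Union compares 5, 4 and picks Soft; Management would get -2.
- N5: Union compares 8, -4 and picks Soft; Management would get -5.
Among 4, 7, 8, -2, -5, the best is 8 at N3. Subgame-perfect outcome: (Hard, N3) with payoffs (9, 8).
Under simultaneous play:
Union's best replies: N1→Soft; N2→Hard; N3→Hard; N4→Soft; N5→Soft.
Management's best replies: Soft→N1; Hard→N5.
The unique mutual best reply is (Soft, N1), giving (9, 4).
Management's commitment gain: 8 − 4 = 4.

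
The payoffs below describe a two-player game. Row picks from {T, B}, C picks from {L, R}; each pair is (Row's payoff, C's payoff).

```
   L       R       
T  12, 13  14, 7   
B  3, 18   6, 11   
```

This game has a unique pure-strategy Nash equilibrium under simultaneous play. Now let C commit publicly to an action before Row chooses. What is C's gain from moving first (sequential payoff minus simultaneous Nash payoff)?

0

Backward induction with C moving first.
- L → Row plays T (best of 12, 3); C gets 13.
- R → Row plays T (best of 14, 6); C gets 7.
C's induced payoffs are 13, 7, so C commits to L. Subgame-perfect outcome: (T, L) with payoffs (12, 13).
Now find the simultaneous Nash equilibrium.
Row's best replies: L→T; R→T.
C's best replies: T→L; B→L.
Only (T, L) has each player best-responding; Nash payoffs (12, 13).
C's commitment gain: 13 − 13 = 0.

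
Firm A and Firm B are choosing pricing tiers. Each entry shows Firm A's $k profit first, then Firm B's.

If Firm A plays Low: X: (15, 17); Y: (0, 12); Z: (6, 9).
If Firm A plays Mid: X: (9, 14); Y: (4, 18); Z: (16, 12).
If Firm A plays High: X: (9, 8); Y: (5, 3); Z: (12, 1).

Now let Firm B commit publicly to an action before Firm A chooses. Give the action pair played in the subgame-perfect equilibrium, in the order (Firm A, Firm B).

(Low, X)

Firm A best-responds to each possible Firm B move:
- X: BR = Low, leader payoff 17.
- Y: BR = High, leader payoff 3.
- Z: BR = Mid, leader payoff 12.
Among 17, 3, 12, the best is 17 at X. Subgame-perfect outcome: (Low, X) with payoffs (15, 17).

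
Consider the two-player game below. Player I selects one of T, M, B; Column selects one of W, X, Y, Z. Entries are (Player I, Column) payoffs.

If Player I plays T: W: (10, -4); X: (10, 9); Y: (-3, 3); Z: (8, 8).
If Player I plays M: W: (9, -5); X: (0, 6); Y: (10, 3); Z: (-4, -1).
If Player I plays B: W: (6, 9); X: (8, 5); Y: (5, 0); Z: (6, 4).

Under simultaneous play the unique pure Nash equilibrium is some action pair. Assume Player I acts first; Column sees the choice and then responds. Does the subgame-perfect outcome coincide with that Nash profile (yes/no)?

yes

Backward induction with Player I moving first.
- T: BR = X, leader payoff 10.
- M: BR = X, leader payoff 0.
- B: BR = W, leader payoff 6.
Among 10, 0, 6, the best is 10 at T. Subgame-perfect outcome: (T, X) with payoffs (10, 9).
Under simultaneous play:
Player I's best replies: W→T; X→T; Y→M; Z→T.
Column's best replies: T→X; M→X; B→W.
Only (T, X) has each player best-responding; Nash payoffs (10, 9).
Sequential outcome (T, X) coincides with the Nash profile (T, X).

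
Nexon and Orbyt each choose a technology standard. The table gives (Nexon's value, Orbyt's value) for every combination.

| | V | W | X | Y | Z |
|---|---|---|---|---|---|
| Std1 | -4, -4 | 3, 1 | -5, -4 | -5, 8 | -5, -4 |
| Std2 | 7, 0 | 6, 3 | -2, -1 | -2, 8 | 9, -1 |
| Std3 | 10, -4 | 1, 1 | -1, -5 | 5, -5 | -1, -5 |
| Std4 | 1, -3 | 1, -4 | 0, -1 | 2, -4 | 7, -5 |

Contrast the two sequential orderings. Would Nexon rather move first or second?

second

If Nexon leads: Orbyt's best replies are Std1→Y, Std2→Y, Std3→W, Std4→X; Nexon's induced payoffs -5, -2, 1, 0; outcome (Std3, W), payoffs (1, 1).
If Orbyt leads: Nexon's best replies are V→Std3, W→Std2, X→Std4, Y→Std3, Z→Std2; Orbyt's induced payoffs -4, 3, -1, -5, -1; outcome (Std2, W), payoffs (6, 3).
Nexon gets 1 moving first and 6 moving second, so Nexon prefers to move second.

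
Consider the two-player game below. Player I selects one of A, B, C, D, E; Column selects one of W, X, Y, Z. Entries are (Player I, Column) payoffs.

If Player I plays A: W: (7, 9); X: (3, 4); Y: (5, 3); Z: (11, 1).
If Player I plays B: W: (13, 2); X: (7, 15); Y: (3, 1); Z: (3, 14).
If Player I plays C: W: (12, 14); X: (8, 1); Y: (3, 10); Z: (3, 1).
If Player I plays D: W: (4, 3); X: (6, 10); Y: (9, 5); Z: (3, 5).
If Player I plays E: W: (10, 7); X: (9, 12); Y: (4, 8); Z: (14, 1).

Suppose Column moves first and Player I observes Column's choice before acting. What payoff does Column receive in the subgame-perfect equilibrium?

Player I best-responds to each possible Column move:
- W: Player I compares 7, 13, 12, 4, 10 and picks B; Column would get 2.
- X: Player I compares 3, 7, 8, 6, 9 and picks E; Column would get 12.
- Y: Player I compares 5, 3, 3, 9, 4 and picks D; Column would get 5.
- Z: Player I compares 11, 3, 3, 3, 14 and picks E; Column would get 1.
Column's induced payoffs are 2, 12, 5, 1, so Column commits to X. Subgame-perfect outcome: (E, X) with payoffs (9, 12).

12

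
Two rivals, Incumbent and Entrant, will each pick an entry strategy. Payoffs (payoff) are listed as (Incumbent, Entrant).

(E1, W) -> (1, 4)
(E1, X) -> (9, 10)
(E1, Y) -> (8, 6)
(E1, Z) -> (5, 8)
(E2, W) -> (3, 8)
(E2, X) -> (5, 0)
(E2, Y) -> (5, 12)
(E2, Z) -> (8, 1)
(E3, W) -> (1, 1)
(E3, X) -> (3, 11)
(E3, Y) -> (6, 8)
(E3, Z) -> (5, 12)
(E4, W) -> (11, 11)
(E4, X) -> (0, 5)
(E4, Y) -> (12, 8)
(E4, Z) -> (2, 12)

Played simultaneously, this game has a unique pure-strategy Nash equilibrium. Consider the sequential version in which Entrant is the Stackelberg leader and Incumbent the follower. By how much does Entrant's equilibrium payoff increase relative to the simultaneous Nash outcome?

1

Incumbent best-responds to each possible Entrant move:
- W → Incumbent plays E4 (best of 1, 3, 1, 11); Entrant gets 11.
- X → Incumbent plays E1 (best of 9, 5, 3, 0); Entrant gets 10.
- Y → Incumbent plays E4 (best of 8, 5, 6, 12); Entrant gets 8.
- Z → Incumbent plays E2 (best of 5, 8, 5, 2); Entrant gets 1.
Among 11, 10, 8, 1, the best is 11 at W. Subgame-perfect outcome: (E4, W) with payoffs (11, 11).
For the simultaneous game, intersect best replies.
Incumbent's best replies: W→E4; X→E1; Y→E4; Z→E2.
Entrant's best replies: E1→X; E2→Y; E3→Z; E4→Z.
The unique mutual best reply is (E1, X), giving (9, 10).
Entrant's commitment gain: 11 − 10 = 1.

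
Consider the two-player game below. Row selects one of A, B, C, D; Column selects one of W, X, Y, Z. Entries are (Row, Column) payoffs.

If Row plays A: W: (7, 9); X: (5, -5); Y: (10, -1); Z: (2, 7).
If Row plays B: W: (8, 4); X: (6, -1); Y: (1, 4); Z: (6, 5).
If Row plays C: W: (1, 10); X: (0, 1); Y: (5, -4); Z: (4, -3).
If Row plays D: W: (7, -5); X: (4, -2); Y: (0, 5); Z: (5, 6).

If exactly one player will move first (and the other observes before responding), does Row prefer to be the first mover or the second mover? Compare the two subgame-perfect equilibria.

If Row leads: Column's best replies are A→W, B→Z, C→W, D→Z; Row's induced payoffs 7, 6, 1, 5; outcome (A, W), payoffs (7, 9).
If Column leads: Row's best replies are W→B, X→B, Y→A, Z→B; Column's induced payoffs 4, -1, -1, 5; outcome (B, Z), payoffs (6, 5).
Row gets 7 moving first and 6 moving second, so Row prefers to move first.

first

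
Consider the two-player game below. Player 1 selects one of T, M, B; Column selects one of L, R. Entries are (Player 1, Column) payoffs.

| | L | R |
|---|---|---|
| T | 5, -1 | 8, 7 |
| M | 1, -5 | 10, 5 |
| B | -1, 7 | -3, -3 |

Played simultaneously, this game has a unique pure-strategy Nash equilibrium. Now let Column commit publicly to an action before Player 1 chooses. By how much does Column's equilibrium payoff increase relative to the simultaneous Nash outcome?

0

Work backward from Player 1's decision.
- L: Player 1 compares 5, 1, -1 and picks T; Column would get -1.
- R: Player 1 compares 8, 10, -3 and picks M; Column would get 5.
Maximizing over -1, 5, Column chooses R. Subgame-perfect outcome: (M, R) with payoffs (10, 5).
Now find the simultaneous Nash equilibrium.
Player 1's best replies: L→T; R→M.
Column's best replies: T→R; M→R; B→L.
The unique mutual best reply is (M, R), giving (10, 5).
Column's commitment gain: 5 − 5 = 0.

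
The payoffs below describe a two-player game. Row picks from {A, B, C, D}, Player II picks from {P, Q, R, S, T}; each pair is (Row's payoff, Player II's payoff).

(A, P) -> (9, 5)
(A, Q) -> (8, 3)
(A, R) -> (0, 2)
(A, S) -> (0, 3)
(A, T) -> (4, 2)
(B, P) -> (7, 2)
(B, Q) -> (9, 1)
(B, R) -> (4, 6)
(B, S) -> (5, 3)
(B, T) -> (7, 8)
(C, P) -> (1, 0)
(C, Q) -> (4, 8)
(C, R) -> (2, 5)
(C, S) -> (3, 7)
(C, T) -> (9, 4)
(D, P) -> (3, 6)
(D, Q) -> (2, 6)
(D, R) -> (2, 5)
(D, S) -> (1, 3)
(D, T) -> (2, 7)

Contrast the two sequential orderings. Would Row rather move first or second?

If Row leads: Player II's best replies are A→P, B→T, C→Q, D→T; Row's induced payoffs 9, 7, 4, 2; outcome (A, P), payoffs (9, 5).
If Player II leads: Row's best replies are P→A, Q→B, R→B, S→B, T→C; Player II's induced payoffs 5, 1, 6, 3, 4; outcome (B, R), payoffs (4, 6).
Row gets 9 moving first and 4 moving second, so Row prefers to move first.

first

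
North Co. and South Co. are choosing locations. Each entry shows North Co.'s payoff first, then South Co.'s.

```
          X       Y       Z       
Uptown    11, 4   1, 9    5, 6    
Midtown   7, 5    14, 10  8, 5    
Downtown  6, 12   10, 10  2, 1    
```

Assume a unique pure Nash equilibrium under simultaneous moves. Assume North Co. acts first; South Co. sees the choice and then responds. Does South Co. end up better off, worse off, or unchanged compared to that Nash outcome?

Solve by backward induction (North Co. leads).
- Uptown → South Co. plays Y (best of 4, 9, 6); North Co. gets 1.
- Midtown → South Co. plays Y (best of 5, 10, 5); North Co. gets 14.
- Downtown → South Co. plays X (best of 12, 10, 1); North Co. gets 6.
North Co.'s induced payoffs are 1, 14, 6, so North Co. commits to Midtown. Subgame-perfect outcome: (Midtown, Y) with payoffs (14, 10).
Under simultaneous play:
North Co.'s best replies: X→Uptown; Y→Midtown; Z→Midtown.
South Co.'s best replies: Uptown→Y; Midtown→Y; Downtown→X.
Only (Midtown, Y) has each player best-responding; Nash payoffs (14, 10).
South Co. earns 10 sequentially versus 10 at the Nash outcome: unchanged.

unchanged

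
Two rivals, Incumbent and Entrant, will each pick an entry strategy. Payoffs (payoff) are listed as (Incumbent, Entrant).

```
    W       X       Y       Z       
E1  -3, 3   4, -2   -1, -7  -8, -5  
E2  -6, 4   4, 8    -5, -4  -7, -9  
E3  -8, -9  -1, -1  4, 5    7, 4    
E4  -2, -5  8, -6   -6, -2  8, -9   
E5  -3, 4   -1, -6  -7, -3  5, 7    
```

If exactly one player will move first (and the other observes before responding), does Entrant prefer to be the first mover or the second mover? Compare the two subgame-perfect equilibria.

second

If Incumbent leads: Entrant's best replies are E1→W, E2→X, E3→Y, E4→Y, E5→Z; Incumbent's induced payoffs -3, 4, 4, -6, 5; outcome (E5, Z), payoffs (5, 7).
If Entrant leads: Incumbent's best replies are W→E4, X→E4, Y→E3, Z→E4; Entrant's induced payoffs -5, -6, 5, -9; outcome (E3, Y), payoffs (4, 5).
Entrant gets 5 moving first and 7 moving second, so Entrant prefers to move second.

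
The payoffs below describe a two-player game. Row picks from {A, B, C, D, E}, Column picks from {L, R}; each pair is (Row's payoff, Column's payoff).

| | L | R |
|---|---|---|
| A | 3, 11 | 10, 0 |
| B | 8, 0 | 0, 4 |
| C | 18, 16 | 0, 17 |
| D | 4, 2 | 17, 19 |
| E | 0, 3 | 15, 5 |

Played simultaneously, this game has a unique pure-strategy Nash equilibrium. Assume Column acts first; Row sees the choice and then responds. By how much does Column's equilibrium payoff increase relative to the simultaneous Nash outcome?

0

Work backward from Row's decision.
- L → Row plays C (best of 3, 8, 18, 4, 0); Column gets 16.
- R → Row plays D (best of 10, 0, 0, 17, 15); Column gets 19.
Column's induced payoffs are 16, 19, so Column commits to R. Subgame-perfect outcome: (D, R) with payoffs (17, 19).
Now find the simultaneous Nash equilibrium.
Row's best replies: L→C; R→D.
Column's best replies: A→L; B→R; C→R; D→R; E→R.
Only (D, R) has each player best-responding; Nash payoffs (17, 19).
Column's commitment gain: 19 − 19 = 0.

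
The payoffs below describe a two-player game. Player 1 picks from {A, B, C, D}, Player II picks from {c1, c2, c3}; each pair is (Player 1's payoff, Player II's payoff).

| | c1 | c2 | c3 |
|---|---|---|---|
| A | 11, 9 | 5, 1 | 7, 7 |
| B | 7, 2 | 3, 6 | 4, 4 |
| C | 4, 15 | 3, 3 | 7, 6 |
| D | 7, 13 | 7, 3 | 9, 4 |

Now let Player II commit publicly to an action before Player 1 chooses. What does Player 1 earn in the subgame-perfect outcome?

11

Backward induction with Player II moving first.
- c1: Player 1 compares 11, 7, 4, 7 and picks A; Player II would get 9.
- c2: Player 1 compares 5, 3, 3, 7 and picks D; Player II would get 3.
- c3: Player 1 compares 7, 4, 7, 9 and picks D; Player II would get 4.
Maximizing over 9, 3, 4, Player II chooses c1. Subgame-perfect outcome: (A, c1) with payoffs (11, 9).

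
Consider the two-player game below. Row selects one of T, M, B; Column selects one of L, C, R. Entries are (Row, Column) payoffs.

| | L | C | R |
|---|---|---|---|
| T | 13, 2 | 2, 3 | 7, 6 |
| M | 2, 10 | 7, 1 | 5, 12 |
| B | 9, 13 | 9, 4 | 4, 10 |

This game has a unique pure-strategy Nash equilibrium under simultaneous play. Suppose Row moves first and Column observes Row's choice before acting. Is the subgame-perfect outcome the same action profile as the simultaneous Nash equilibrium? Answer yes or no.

no

Column best-responds to each possible Row move:
- T: Column compares 2, 3, 6 and picks R; Row would get 7.
- M: Column compares 10, 1, 12 and picks R; Row would get 5.
- B: Column compares 13, 4, 10 and picks L; Row would get 9.
Among 7, 5, 9, the best is 9 at B. Subgame-perfect outcome: (B, L) with payoffs (9, 13).
Now find the simultaneous Nash equilibrium.
Row's best replies: L→T; C→B; R→T.
Column's best replies: T→R; M→R; B→L.
The unique mutual best reply is (T, R), giving (7, 6).
Sequential outcome (B, L) differs from the Nash profile (T, R).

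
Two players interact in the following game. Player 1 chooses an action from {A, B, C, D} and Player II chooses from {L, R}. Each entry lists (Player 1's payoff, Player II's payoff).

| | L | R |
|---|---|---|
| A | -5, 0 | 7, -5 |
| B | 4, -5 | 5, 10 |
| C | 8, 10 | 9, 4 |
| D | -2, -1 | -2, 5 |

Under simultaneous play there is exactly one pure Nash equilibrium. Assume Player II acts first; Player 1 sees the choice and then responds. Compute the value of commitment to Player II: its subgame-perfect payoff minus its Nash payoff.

0

Solve by backward induction (Player II leads).
- L: Player 1 compares -5, 4, 8, -2 and picks C; Player II would get 10.
- R: Player 1 compares 7, 5, 9, -2 and picks C; Player II would get 4.
Among 10, 4, the best is 10 at L. Subgame-perfect outcome: (C, L) with payoffs (8, 10).
For the simultaneous game, intersect best replies.
Player 1's best replies: L→C; R→C.
Player II's best replies: A→L; B→R; C→L; D→R.
The unique mutual best reply is (C, L), giving (8, 10).
Player II's commitment gain: 10 − 10 = 0.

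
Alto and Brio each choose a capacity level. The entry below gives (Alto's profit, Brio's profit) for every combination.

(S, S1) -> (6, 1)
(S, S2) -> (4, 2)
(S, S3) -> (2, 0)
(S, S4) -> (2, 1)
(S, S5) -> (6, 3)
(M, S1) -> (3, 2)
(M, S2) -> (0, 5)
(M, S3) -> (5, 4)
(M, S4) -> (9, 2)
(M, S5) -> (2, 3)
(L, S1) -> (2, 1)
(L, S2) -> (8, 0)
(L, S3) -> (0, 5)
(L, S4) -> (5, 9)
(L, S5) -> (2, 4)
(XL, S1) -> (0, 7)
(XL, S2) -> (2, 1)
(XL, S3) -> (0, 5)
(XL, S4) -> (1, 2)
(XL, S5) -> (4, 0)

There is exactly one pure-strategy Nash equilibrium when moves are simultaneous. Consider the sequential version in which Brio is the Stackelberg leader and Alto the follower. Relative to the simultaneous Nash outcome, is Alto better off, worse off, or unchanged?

Alto best-responds to each possible Brio move:
- S1: Alto compares 6, 3, 2, 0 and picks S; Brio would get 1.
- S2: Alto compares 4, 0, 8, 2 and picks L; Brio would get 0.
- S3: Alto compares 2, 5, 0, 0 and picks M; Brio would get 4.
- S4: Alto compares 2, 9, 5, 1 and picks M; Brio would get 2.
- S5: Alto compares 6, 2, 2, 4 and picks S; Brio would get 3.
Among 1, 0, 4, 2, 3, the best is 4 at S3. Subgame-perfect outcome: (M, S3) with payoffs (5, 4).
Now find the simultaneous Nash equilibrium.
Alto's best replies: S1→S; S2→L; S3→M; S4→M; S5→S.
Brio's best replies: S→S5; M→S2; L→S4; XL→S1.
The unique mutual best reply is (S, S5), giving (6, 3).
Alto earns 5 sequentially versus 6 at the Nash outcome: worse off.

worse off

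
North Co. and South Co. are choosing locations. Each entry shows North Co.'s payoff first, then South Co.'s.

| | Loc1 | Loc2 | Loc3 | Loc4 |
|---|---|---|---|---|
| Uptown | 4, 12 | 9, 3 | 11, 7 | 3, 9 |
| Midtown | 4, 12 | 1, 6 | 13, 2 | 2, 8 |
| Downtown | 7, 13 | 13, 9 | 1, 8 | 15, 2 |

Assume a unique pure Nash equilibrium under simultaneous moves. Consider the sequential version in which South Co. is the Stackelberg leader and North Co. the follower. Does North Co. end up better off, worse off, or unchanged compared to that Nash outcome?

Backward induction with South Co. moving first.
- Loc1: North Co. compares 4, 4, 7 and picks Downtown; South Co. would get 13.
- Loc2: North Co. compares 9, 1, 13 and picks Downtown; South Co. would get 9.
- Loc3: North Co. compares 11, 13, 1 and picks Midtown; South Co. would get 2.
- Loc4: North Co. compares 3, 2, 15 and picks Downtown; South Co. would get 2.
Among 13, 9, 2, 2, the best is 13 at Loc1. Subgame-perfect outcome: (Downtown, Loc1) with payoffs (7, 13).
For the simultaneous game, intersect best replies.
North Co.'s best replies: Loc1→Downtown; Loc2→Downtown; Loc3→Midtown; Loc4→Downtown.
South Co.'s best replies: Uptown→Loc1; Midtown→Loc1; Downtown→Loc1.
Only (Downtown, Loc1) has each player best-responding; Nash payoffs (7, 13).
North Co. earns 7 sequentially versus 7 at the Nash outcome: unchanged.

unchanged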